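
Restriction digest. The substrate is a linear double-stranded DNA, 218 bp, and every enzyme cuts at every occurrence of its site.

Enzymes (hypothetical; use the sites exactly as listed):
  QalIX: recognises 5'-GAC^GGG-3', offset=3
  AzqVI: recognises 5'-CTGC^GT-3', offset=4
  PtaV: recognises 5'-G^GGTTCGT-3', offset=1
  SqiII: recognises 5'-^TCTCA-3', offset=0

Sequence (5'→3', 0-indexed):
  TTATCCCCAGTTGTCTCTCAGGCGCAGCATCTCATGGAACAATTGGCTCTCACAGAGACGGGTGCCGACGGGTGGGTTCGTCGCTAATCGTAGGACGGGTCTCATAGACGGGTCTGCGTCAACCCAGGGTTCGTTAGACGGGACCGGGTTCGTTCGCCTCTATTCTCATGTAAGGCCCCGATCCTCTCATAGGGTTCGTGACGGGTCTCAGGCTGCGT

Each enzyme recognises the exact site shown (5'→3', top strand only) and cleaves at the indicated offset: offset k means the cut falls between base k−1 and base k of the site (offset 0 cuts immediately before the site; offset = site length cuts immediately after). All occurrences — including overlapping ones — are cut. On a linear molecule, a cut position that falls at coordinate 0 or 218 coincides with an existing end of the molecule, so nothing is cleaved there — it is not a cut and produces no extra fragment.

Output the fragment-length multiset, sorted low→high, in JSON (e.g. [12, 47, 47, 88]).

Per-enzyme occurrences:
  QalIX (GACGGG, off=3): starts [56, 66, 93, 106, 136, 199] → cuts [59, 69, 96, 109, 139, 202]
  AzqVI (CTGCGT, off=4): starts [113, 212] → cuts [117, 216]
  PtaV (GGGTTCGT, off=1): starts [73, 126, 145, 191] → cuts [74, 127, 146, 192]
  SqiII (TCTCA, off=0): starts [15, 29, 47, 99, 163, 184, 205] → cuts [15, 29, 47, 99, 163, 184, 205]

Pooled cuts: [15, 29, 47, 59, 69, 74, 96, 99, 109, 117, 127, 139, 146, 163, 184, 192, 202, 205, 216]

Fragments:
  [0,15): 15 bp
  [15,29): 14 bp
  [29,47): 18 bp
  [47,59): 12 bp
  [59,69): 10 bp
  [69,74): 5 bp
  [74,96): 22 bp
  [96,99): 3 bp
  [99,109): 10 bp
  [109,117): 8 bp
  [117,127): 10 bp
  [127,139): 12 bp
  [139,146): 7 bp
  [146,163): 17 bp
  [163,184): 21 bp
  [184,192): 8 bp
  [192,202): 10 bp
  [202,205): 3 bp
  [205,216): 11 bp
  [216,218): 2 bp

[2,3,3,5,7,8,8,10,10,10,10,11,12,12,14,15,17,18,21,22]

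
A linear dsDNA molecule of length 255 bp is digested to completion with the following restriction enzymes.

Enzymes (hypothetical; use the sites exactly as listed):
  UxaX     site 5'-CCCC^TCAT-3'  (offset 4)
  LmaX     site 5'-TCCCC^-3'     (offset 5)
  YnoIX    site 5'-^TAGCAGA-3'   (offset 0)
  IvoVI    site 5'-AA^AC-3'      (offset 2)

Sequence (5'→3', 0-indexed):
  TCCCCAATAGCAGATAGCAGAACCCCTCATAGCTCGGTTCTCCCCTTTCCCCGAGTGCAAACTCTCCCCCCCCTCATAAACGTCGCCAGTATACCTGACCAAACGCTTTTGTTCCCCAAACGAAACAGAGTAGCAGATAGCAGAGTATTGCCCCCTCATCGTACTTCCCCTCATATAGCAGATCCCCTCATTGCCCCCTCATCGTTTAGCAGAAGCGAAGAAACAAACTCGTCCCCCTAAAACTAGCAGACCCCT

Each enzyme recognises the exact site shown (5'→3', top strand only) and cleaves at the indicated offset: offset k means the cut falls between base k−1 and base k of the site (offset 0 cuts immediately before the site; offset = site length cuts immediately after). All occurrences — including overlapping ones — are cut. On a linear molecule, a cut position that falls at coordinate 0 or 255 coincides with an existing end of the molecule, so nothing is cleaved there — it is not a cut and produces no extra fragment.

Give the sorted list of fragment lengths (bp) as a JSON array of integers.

Scan for sites:
  UxaX (CCCCTCAT, off=4): starts [22, 69, 151, 166, 183, 194] → cuts [26, 73, 155, 170, 187, 198]
  LmaX (TCCCC, off=5): starts [0, 40, 47, 64, 112, 165, 182, 231] → cuts [5, 45, 52, 69, 117, 170, 187, 236]
  YnoIX (TAGCAGA, off=0): starts [7, 14, 130, 137, 175, 206, 243] → cuts [7, 14, 130, 137, 175, 206, 243]
  IvoVI (AAAC, off=2): starts [58, 77, 100, 117, 122, 220, 224, 239] → cuts [60, 79, 102, 119, 124, 222, 226, 241]

Pooled cuts: [5, 7, 14, 26, 45, 52, 60, 69, 73, 79, 102, 117, 119, 124, 130, 137, 155, 170, 175, 187, 198, 206, 222, 226, 236, 241, 243]

Fragments:
  [0,5): 5 bp
  [5,7): 2 bp
  [7,14): 7 bp
  [14,26): 12 bp
  [26,45): 19 bp
  [45,52): 7 bp
  [52,60): 8 bp
  [60,69): 9 bp
  [69,73): 4 bp
  [73,79): 6 bp
  [79,102): 23 bp
  [102,117): 15 bp
  [117,119): 2 bp
  [119,124): 5 bp
  [124,130): 6 bp
  [130,137): 7 bp
  [137,155): 18 bp
  [155,170): 15 bp
  [170,175): 5 bp
  [175,187): 12 bp
  [187,198): 11 bp
  [198,206): 8 bp
  [206,222): 16 bp
  [222,226): 4 bp
  [226,236): 10 bp
  [236,241): 5 bp
  [241,243): 2 bp
  [243,255): 12 bp

[2,2,2,4,4,5,5,5,5,6,6,7,7,7,8,8,9,10,11,12,12,12,15,15,16,18,19,23]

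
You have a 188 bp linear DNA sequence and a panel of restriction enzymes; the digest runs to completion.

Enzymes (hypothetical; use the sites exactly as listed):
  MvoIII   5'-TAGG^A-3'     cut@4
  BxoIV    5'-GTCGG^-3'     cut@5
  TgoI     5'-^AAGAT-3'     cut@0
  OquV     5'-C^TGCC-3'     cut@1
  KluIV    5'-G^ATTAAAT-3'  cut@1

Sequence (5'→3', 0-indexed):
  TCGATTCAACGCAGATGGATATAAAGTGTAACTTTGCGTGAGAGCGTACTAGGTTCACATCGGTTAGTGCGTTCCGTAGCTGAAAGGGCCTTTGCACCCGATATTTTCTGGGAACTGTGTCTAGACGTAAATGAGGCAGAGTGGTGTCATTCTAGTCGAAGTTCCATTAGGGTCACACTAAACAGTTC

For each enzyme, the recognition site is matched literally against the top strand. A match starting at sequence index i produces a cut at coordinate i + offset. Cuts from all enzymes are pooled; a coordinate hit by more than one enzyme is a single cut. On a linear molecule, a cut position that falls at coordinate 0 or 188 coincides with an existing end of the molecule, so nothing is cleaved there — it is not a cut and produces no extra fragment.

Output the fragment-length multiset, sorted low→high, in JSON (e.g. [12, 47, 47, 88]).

[188]

Scan for sites:
  MvoIII (TAGGA, off=4): no sites
  BxoIV (GTCGG, off=5): no sites
  TgoI (AAGAT, off=0): no sites
  OquV (CTGCC, off=1): no sites
  KluIV (GATTAAAT, off=1): no sites

All cut coordinates (distinct, sorted): ∅

Fragments:
  no cuts → one linear fragment of 188 bp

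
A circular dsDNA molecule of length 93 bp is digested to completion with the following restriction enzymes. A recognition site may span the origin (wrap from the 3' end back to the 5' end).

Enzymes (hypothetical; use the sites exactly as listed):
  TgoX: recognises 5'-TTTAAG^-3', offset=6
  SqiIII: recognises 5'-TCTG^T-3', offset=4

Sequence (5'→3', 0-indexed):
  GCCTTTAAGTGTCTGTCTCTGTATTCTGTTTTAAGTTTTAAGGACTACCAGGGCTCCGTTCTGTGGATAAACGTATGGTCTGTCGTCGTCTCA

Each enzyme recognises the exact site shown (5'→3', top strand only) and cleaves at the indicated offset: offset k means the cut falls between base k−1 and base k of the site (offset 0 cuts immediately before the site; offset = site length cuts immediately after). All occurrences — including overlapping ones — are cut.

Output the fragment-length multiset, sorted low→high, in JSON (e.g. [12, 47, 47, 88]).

Per-enzyme occurrences:
  TgoX TTTAAG/6: at [3, 29, 36] ⇒ [9, 35, 42]
  SqiIII TCTGT/4: at [11, 17, 24, 59, 78] ⇒ [15, 21, 28, 63, 82]

Pooled cuts: [9, 15, 21, 28, 35, 42, 63, 82]

Fragment lengths:
  9→15: 6 bp
  15→21: 6 bp
  21→28: 7 bp
  28→35: 7 bp
  35→42: 7 bp
  42→63: 21 bp
  63→82: 19 bp
  82→9 (wrap): 93-82+9 = 20 bp

[6,6,7,7,7,19,20,21]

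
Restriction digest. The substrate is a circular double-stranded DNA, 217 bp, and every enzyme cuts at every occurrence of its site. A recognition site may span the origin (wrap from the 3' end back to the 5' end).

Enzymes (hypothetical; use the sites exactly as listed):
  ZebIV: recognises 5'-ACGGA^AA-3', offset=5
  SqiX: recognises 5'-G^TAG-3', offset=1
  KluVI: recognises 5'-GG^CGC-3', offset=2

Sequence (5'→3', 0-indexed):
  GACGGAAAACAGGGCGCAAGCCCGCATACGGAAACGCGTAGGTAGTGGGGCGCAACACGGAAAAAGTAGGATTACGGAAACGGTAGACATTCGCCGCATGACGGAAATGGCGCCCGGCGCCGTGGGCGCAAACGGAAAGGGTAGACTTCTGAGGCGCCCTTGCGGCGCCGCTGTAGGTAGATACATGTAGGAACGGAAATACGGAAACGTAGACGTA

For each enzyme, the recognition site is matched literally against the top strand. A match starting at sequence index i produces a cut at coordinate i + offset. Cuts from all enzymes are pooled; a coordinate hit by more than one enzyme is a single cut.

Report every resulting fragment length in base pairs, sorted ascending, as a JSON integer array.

[4,4,4,5,5,5,5,6,6,7,8,8,8,8,8,9,10,10,10,11,11,12,13,18,22]

Scan for sites:
  ZebIV ACGGAAA/5: at [1, 27, 56, 73, 100, 131, 192, 200] ⇒ [6, 32, 61, 78, 105, 136, 197, 205]
  SqiX GTAG/1: at [37, 41, 65, 82, 140, 172, 176, 186, 208, 214] ⇒ [38, 42, 66, 83, 141, 173, 177, 187, 209, 215]
  KluVI GGCGC/2: at [12, 48, 108, 115, 124, 152, 163] ⇒ [14, 50, 110, 117, 126, 154, 165]

All cut coordinates (distinct, sorted): [6, 14, 32, 38, 42, 50, 61, 66, 78, 83, 105, 110, 117, 126, 136, 141, 154, 165, 173, 177, 187, 197, 205, 209, 215]

Fragments:
  6→14: 8 bp
  14→32: 18 bp
  32→38: 6 bp
  38→42: 4 bp
  42→50: 8 bp
  50→61: 11 bp
  61→66: 5 bp
  66→78: 12 bp
  78→83: 5 bp
  83→105: 22 bp
  105→110: 5 bp
  110→117: 7 bp
  117→126: 9 bp
  126→136: 10 bp
  136→141: 5 bp
  141→154: 13 bp
  154→165: 11 bp
  165→173: 8 bp
  173→177: 4 bp
  177→187: 10 bp
  187→197: 10 bp
  197→205: 8 bp
  205→209: 4 bp
  209→215: 6 bp
  215→6 (wrap): 217-215+6 = 8 bp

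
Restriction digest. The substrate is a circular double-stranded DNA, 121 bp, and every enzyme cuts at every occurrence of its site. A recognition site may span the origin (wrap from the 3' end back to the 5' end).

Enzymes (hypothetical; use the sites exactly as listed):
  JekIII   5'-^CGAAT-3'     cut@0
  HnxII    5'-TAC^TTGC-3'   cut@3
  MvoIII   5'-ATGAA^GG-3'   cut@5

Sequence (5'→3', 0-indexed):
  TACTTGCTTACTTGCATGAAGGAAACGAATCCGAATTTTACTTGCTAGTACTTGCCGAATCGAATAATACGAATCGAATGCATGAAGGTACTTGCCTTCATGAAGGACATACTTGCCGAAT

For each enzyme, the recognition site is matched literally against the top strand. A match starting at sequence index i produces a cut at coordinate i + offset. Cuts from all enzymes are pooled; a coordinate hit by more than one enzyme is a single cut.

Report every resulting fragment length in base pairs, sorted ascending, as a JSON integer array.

Per-enzyme occurrences:
  JekIII (CGAAT, off=0): starts [25, 31, 55, 60, 69, 74, 116] → cuts [25, 31, 55, 60, 69, 74, 116]
  HnxII (TACTTGC, off=3): starts [0, 8, 38, 48, 88, 109] → cuts [3, 11, 41, 51, 91, 112]
  MvoIII (ATGAAGG, off=5): starts [15, 81, 99] → cuts [20, 86, 104]

All cut coordinates (distinct, sorted): [3, 11, 20, 25, 31, 41, 51, 55, 60, 69, 74, 86, 91, 104, 112, 116]

Fragment lengths:
  3→11: 8 bp
  11→20: 9 bp
  20→25: 5 bp
  25→31: 6 bp
  31→41: 10 bp
  41→51: 10 bp
  51→55: 4 bp
  55→60: 5 bp
  60→69: 9 bp
  69→74: 5 bp
  74→86: 12 bp
  86→91: 5 bp
  91→104: 13 bp
  104→112: 8 bp
  112→116: 4 bp
  116→3 (wrap): 121-116+3 = 8 bp

[4,4,5,5,5,5,6,8,8,8,9,9,10,10,12,13]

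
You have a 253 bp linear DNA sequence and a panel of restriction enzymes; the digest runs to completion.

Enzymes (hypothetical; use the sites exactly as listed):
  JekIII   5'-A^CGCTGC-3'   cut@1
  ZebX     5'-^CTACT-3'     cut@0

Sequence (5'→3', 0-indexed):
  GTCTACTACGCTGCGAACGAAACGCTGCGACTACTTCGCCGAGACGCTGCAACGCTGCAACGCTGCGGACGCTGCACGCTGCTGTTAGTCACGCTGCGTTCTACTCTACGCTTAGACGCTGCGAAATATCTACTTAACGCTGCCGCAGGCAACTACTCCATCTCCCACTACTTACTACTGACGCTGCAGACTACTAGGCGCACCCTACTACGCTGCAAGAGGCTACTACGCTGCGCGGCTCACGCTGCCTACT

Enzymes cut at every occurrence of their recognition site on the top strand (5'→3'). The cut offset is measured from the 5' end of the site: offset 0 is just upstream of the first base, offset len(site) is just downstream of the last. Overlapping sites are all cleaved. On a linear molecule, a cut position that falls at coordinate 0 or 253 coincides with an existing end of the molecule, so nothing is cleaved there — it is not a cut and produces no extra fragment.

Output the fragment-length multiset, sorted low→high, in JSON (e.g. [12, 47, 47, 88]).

Site scan:
  JekIII ACGCTGC/1: at [7, 21, 43, 51, 59, 68, 75, 90, 115, 136, 180, 209, 227, 241] ⇒ [8, 22, 44, 52, 60, 69, 76, 91, 116, 137, 181, 210, 228, 242]
  ZebX CTACT/0: at [2, 30, 100, 129, 152, 167, 174, 190, 204, 222, 248] ⇒ [2, 30, 100, 129, 152, 167, 174, 190, 204, 222, 248]

All cut coordinates (distinct, sorted): [2, 8, 22, 30, 44, 52, 60, 69, 76, 91, 100, 116, 129, 137, 152, 167, 174, 181, 190, 204, 210, 222, 228, 242, 248]

Fragment lengths:
  [0,2): 2 bp
  [2,8): 6 bp
  [8,22): 14 bp
  [22,30): 8 bp
  [30,44): 14 bp
  [44,52): 8 bp
  [52,60): 8 bp
  [60,69): 9 bp
  [69,76): 7 bp
  [76,91): 15 bp
  [91,100): 9 bp
  [100,116): 16 bp
  [116,129): 13 bp
  [129,137): 8 bp
  [137,152): 15 bp
  [152,167): 15 bp
  [167,174): 7 bp
  [174,181): 7 bp
  [181,190): 9 bp
  [190,204): 14 bp
  [204,210): 6 bp
  [210,222): 12 bp
  [222,228): 6 bp
  [228,242): 14 bp
  [242,248): 6 bp
  [248,253): 5 bp

[2,5,6,6,6,6,7,7,7,8,8,8,8,9,9,9,12,13,14,14,14,14,15,15,15,16]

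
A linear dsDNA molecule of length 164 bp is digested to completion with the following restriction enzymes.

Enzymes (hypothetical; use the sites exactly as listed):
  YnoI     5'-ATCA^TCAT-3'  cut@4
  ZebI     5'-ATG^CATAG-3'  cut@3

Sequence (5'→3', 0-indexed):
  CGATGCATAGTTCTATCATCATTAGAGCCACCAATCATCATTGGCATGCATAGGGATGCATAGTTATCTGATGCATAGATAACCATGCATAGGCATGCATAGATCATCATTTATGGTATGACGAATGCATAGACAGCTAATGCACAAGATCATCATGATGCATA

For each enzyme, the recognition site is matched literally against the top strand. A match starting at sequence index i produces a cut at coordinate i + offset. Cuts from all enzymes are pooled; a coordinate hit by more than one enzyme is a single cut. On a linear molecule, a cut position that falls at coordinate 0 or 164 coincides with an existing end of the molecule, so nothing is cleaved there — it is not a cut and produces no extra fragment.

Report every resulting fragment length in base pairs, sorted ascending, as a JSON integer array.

[5,9,10,10,11,12,13,14,15,19,21,25]

Site scan:
  YnoI (ATCATCAT, off=4): starts [14, 33, 102, 148] → cuts [18, 37, 106, 152]
  ZebI (ATGCATAG, off=3): starts [2, 45, 55, 70, 84, 94, 124] → cuts [5, 48, 58, 73, 87, 97, 127]

All cut coordinates (distinct, sorted): [5, 18, 37, 48, 58, 73, 87, 97, 106, 127, 152]

Fragment lengths:
  [0,5): 5 bp
  [5,18): 13 bp
  [18,37): 19 bp
  [37,48): 11 bp
  [48,58): 10 bp
  [58,73): 15 bp
  [73,87): 14 bp
  [87,97): 10 bp
  [97,106): 9 bp
  [106,127): 21 bp
  [127,152): 25 bp
  [152,164): 12 bp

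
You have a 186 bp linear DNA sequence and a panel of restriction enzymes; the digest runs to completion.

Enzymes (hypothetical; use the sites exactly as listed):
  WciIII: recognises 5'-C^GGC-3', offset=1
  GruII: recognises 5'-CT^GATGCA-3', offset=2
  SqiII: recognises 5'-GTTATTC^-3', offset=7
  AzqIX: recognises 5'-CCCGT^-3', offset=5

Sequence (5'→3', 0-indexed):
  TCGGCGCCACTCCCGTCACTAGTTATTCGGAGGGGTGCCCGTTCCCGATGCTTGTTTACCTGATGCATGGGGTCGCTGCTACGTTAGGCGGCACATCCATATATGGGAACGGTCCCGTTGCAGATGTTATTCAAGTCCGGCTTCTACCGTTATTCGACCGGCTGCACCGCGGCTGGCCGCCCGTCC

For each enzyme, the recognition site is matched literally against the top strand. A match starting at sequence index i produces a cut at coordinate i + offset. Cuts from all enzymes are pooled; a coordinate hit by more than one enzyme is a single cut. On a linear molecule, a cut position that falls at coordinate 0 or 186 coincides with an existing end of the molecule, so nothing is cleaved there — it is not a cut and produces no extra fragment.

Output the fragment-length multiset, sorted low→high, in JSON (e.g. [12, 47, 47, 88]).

Site scan:
  WciIII CGGC/1: at [1, 88, 137, 158, 169] ⇒ [2, 89, 138, 159, 170]
  GruII CTGATGCA/2: at [59] ⇒ [61]
  SqiII GTTATTC/7: at [21, 125, 148] ⇒ [28, 132, 155]
  AzqIX CCCGT/5: at [11, 37, 113, 179] ⇒ [16, 42, 118, 184]

All cut coordinates (distinct, sorted): [2, 16, 28, 42, 61, 89, 118, 132, 138, 155, 159, 170, 184]

Fragment lengths:
  [0,2): 2 bp
  [2,16): 14 bp
  [16,28): 12 bp
  [28,42): 14 bp
  [42,61): 19 bp
  [61,89): 28 bp
  [89,118): 29 bp
  [118,132): 14 bp
  [132,138): 6 bp
  [138,155): 17 bp
  [155,159): 4 bp
  [159,170): 11 bp
  [170,184): 14 bp
  [184,186): 2 bp

[2,2,4,6,11,12,14,14,14,14,17,19,28,29]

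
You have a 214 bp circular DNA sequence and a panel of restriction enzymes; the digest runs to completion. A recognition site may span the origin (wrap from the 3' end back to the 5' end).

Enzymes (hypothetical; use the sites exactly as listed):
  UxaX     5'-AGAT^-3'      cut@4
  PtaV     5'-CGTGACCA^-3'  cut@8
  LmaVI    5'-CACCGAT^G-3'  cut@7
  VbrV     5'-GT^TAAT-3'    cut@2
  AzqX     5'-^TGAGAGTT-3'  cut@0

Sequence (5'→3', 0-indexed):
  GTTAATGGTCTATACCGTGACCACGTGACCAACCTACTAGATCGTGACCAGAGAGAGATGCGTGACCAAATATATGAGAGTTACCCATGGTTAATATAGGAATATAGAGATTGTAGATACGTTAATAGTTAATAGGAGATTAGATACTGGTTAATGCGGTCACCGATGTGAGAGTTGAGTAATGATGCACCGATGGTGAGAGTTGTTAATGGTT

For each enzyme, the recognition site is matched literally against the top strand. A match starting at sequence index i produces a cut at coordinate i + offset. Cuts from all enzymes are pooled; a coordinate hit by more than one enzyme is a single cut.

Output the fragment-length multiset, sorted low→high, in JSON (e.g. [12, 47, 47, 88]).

Per-enzyme occurrences:
  UxaX (AGAT, off=4): starts [38, 55, 107, 114, 136, 141] → cuts [42, 59, 111, 118, 140, 145]
  PtaV (CGTGACCA, off=8): starts [15, 23, 42, 60] → cuts [23, 31, 50, 68]
  LmaVI (CACCGATG, off=7): starts [160, 187] → cuts [167, 194]
  VbrV (GTTAAT, off=2): starts [0, 89, 120, 127, 149, 204] → cuts [2, 91, 122, 129, 151, 206]
  AzqX (TGAGAGTT, off=0): starts [74, 168, 196] → cuts [74, 168, 196]

All cut coordinates (distinct, sorted): [2, 23, 31, 42, 50, 59, 68, 74, 91, 111, 118, 122, 129, 140, 145, 151, 167, 168, 194, 196, 206]

Fragment lengths:
  2→23: 21 bp
  23→31: 8 bp
  31→42: 11 bp
  42→50: 8 bp
  50→59: 9 bp
  59→68: 9 bp
  68→74: 6 bp
  74→91: 17 bp
  91→111: 20 bp
  111→118: 7 bp
  118→122: 4 bp
  122→129: 7 bp
  129→140: 11 bp
  140→145: 5 bp
  145→151: 6 bp
  151→167: 16 bp
  167→168: 1 bp
  168→194: 26 bp
  194→196: 2 bp
  196→206: 10 bp
  206→2 (wrap): 214-206+2 = 10 bp

[1,2,4,5,6,6,7,7,8,8,9,9,10,10,11,11,16,17,20,21,26]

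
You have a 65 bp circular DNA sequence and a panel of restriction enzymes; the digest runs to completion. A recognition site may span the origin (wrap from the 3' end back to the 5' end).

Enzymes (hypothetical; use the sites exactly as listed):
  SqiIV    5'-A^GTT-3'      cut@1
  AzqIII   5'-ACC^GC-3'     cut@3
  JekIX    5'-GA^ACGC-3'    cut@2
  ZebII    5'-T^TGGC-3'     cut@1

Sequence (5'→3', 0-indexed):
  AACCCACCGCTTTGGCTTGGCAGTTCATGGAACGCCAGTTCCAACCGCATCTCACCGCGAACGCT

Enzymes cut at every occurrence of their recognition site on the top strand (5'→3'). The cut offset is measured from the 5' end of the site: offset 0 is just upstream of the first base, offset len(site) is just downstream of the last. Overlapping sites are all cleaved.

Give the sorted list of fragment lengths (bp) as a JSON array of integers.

Scan for sites:
  SqiIV (AGTT, off=1): starts [21, 36] → cuts [22, 37]
  AzqIII (ACCGC, off=3): starts [5, 43, 53] → cuts [8, 46, 56]
  JekIX (GAACGC, off=2): starts [29, 58] → cuts [31, 60]
  ZebII (TTGGC, off=1): starts [11, 16] → cuts [12, 17]

Pooled cuts: [8, 12, 17, 22, 31, 37, 46, 56, 60]

Fragments:
  8→12: 4 bp
  12→17: 5 bp
  17→22: 5 bp
  22→31: 9 bp
  31→37: 6 bp
  37→46: 9 bp
  46→56: 10 bp
  56→60: 4 bp
  60→8 (wrap): 65-60+8 = 13 bp

[4,4,5,5,6,9,9,10,13]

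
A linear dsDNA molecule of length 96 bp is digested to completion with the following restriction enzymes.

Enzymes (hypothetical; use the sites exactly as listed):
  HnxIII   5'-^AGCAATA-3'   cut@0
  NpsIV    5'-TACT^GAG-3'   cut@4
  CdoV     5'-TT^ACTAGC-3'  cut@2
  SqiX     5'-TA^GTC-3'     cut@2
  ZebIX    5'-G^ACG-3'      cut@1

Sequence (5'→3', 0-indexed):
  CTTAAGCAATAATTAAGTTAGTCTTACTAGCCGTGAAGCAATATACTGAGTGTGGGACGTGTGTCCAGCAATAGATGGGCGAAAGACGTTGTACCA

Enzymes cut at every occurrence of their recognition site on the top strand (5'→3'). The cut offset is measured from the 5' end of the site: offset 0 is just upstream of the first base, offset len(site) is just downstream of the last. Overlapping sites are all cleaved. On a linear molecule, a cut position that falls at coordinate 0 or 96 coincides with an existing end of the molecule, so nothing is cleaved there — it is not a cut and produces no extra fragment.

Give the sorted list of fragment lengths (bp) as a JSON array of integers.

[4,5,9,10,11,11,11,16,19]

Per-enzyme occurrences:
  HnxIII AGCAATA/0: at [4, 36, 66] ⇒ [4, 36, 66]
  NpsIV TACTGAG/4: at [43] ⇒ [47]
  CdoV TTACTAGC/2: at [23] ⇒ [25]
  SqiX TAGTC/2: at [18] ⇒ [20]
  ZebIX GACG/1: at [55, 84] ⇒ [56, 85]

Pooled cuts: [4, 20, 25, 36, 47, 56, 66, 85]

Fragment lengths:
  [0,4): 4 bp
  [4,20): 16 bp
  [20,25): 5 bp
  [25,36): 11 bp
  [36,47): 11 bp
  [47,56): 9 bp
  [56,66): 10 bp
  [66,85): 19 bp
  [85,96): 11 bp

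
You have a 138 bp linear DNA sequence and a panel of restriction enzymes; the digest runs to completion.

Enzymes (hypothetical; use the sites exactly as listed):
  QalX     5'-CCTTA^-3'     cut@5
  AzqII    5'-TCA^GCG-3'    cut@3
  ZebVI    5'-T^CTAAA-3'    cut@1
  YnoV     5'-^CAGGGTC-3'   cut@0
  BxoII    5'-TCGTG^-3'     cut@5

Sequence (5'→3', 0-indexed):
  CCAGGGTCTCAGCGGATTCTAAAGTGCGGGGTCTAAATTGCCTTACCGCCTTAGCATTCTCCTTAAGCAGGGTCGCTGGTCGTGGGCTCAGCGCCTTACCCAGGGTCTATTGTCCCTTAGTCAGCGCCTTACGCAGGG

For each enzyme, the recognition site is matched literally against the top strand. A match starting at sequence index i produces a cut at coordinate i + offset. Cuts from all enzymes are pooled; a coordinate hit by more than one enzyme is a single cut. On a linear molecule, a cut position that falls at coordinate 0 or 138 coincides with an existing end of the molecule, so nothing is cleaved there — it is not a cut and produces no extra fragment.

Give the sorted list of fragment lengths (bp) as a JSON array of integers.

[1,2,2,4,6,7,7,8,8,8,10,12,13,14,17,19]

Scan for sites:
  QalX (CCTTA, off=5): starts [40, 48, 60, 93, 114, 126] → cuts [45, 53, 65, 98, 119, 131]
  AzqII (TCAGCG, off=3): starts [8, 87, 120] → cuts [11, 90, 123]
  ZebVI (TCTAAA, off=1): starts [17, 31] → cuts [18, 32]
  YnoV (CAGGGTC, off=0): starts [1, 67, 100] → cuts [1, 67, 100]
  BxoII (TCGTG, off=5): starts [79] → cuts [84]

All cut coordinates (distinct, sorted): [1, 11, 18, 32, 45, 53, 65, 67, 84, 90, 98, 100, 119, 123, 131]

Fragments:
  [0,1): 1 bp
  [1,11): 10 bp
  [11,18): 7 bp
  [18,32): 14 bp
  [32,45): 13 bp
  [45,53): 8 bp
  [53,65): 12 bp
  [65,67): 2 bp
  [67,84): 17 bp
  [84,90): 6 bp
  [90,98): 8 bp
  [98,100): 2 bp
  [100,119): 19 bp
  [119,123): 4 bp
  [123,131): 8 bp
  [131,138): 7 bp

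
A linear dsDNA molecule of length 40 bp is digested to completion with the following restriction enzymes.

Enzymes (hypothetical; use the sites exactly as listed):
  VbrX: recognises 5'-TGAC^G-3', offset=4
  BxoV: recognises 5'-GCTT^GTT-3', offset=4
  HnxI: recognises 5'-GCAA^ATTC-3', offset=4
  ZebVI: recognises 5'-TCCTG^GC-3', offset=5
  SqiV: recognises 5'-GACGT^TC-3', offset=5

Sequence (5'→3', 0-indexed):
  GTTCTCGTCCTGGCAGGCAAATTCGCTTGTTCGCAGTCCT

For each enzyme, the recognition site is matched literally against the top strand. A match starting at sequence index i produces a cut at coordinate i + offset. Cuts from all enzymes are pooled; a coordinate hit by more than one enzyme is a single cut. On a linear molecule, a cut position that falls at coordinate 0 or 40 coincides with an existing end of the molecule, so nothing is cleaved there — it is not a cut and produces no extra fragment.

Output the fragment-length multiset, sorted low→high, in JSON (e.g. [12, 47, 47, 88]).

Scan for sites:
  VbrX (TGACG, off=4): no sites
  BxoV (GCTTGTT, off=4): starts [24] → cuts [28]
  HnxI (GCAAATTC, off=4): starts [16] → cuts [20]
  ZebVI (TCCTGGC, off=5): starts [7] → cuts [12]
  SqiV (GACGTTC, off=5): no sites

Pooled cuts: [12, 20, 28]

Fragments:
  [0,12): 12 bp
  [12,20): 8 bp
  [20,28): 8 bp
  [28,40): 12 bp

[8,8,12,12]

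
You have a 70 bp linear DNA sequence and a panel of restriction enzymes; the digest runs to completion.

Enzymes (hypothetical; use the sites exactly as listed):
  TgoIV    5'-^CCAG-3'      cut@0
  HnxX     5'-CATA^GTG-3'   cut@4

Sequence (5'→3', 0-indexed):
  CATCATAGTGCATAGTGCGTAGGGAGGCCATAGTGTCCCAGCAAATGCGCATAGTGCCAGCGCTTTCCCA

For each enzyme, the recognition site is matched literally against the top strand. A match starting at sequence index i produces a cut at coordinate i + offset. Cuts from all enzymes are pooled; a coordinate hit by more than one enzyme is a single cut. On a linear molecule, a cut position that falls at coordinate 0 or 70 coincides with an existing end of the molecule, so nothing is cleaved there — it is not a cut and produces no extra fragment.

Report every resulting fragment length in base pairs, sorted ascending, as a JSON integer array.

[3,5,7,7,14,16,18]

Per-enzyme occurrences:
  TgoIV CCAG/0: at [37, 56] ⇒ [37, 56]
  HnxX CATAGTG/4: at [3, 10, 28, 49] ⇒ [7, 14, 32, 53]

All cut coordinates (distinct, sorted): [7, 14, 32, 37, 53, 56]

Fragments:
  [0,7): 7 bp
  [7,14): 7 bp
  [14,32): 18 bp
  [32,37): 5 bp
  [37,53): 16 bp
  [53,56): 3 bp
  [56,70): 14 bp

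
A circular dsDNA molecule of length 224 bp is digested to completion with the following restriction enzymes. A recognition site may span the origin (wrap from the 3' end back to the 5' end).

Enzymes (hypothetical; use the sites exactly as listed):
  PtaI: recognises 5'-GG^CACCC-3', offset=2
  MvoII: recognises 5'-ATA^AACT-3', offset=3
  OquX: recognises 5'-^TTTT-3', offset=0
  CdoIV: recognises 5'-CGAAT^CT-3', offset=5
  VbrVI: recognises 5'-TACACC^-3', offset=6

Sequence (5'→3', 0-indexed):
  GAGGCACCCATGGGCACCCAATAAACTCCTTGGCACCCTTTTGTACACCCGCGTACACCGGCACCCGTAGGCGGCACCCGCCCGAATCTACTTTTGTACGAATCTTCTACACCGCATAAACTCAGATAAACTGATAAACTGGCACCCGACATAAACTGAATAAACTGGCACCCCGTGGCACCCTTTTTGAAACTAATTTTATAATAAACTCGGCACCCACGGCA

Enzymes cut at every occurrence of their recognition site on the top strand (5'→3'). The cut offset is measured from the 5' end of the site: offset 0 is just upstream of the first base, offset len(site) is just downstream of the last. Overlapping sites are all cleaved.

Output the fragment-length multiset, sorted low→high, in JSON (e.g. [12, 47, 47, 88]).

[1,2,4,5,5,5,6,6,7,8,9,9,10,10,10,10,10,10,10,11,11,12,12,13,13,15]

Scan for sites:
  PtaI (GGCACCC, off=2): starts [2, 12, 31, 59, 72, 140, 166, 176, 211] → cuts [4, 14, 33, 61, 74, 142, 168, 178, 213]
  MvoII (ATAAACT, off=3): starts [20, 115, 125, 133, 150, 159, 203] → cuts [23, 118, 128, 136, 153, 162, 206]
  OquX (TTTT, off=0): starts [38, 91, 183, 184, 196] → cuts [38, 91, 183, 184, 196]
  CdoIV (CGAATCT, off=5): starts [82, 98] → cuts [87, 103]
  VbrVI (TACACC, off=6): starts [43, 53, 107] → cuts [49, 59, 113]

All cut coordinates (distinct, sorted): [4, 14, 23, 33, 38, 49, 59, 61, 74, 87, 91, 103, 113, 118, 128, 136, 142, 153, 162, 168, 178, 183, 184, 196, 206, 213]

Fragment lengths:
  4→14: 10 bp
  14→23: 9 bp
  23→33: 10 bp
  33→38: 5 bp
  38→49: 11 bp
  49→59: 10 bp
  59→61: 2 bp
  61→74: 13 bp
  74→87: 13 bp
  87→91: 4 bp
  91→103: 12 bp
  103→113: 10 bp
  113→118: 5 bp
  118→128: 10 bp
  128→136: 8 bp
  136→142: 6 bp
  142→153: 11 bp
  153→162: 9 bp
  162→168: 6 bp
  168→178: 10 bp
  178→183: 5 bp
  183→184: 1 bp
  184→196: 12 bp
  196→206: 10 bp
  206→213: 7 bp
  213→4 (wrap): 224-213+4 = 15 bp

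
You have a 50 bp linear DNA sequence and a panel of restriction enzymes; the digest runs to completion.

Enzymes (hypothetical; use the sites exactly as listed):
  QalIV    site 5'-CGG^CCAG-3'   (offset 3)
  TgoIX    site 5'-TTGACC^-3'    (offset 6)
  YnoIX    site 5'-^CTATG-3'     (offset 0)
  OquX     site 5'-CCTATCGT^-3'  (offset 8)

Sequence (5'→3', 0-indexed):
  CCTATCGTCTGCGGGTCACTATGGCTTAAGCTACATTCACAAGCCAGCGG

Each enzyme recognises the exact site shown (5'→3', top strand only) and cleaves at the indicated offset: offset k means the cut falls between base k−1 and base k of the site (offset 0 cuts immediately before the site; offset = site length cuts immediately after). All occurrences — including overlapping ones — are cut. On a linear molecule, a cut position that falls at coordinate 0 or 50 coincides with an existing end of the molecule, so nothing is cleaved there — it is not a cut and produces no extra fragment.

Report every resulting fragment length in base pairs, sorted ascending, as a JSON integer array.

[8,10,32]

Scan for sites:
  QalIV (CGGCCAG, off=3): no sites
  TgoIX (TTGACC, off=6): no sites
  YnoIX (CTATG, off=0): starts [18] → cuts [18]
  OquX (CCTATCGT, off=8): starts [0] → cuts [8]

All cut coordinates (distinct, sorted): [8, 18]

Fragments:
  [0,8): 8 bp
  [8,18): 10 bp
  [18,50): 32 bp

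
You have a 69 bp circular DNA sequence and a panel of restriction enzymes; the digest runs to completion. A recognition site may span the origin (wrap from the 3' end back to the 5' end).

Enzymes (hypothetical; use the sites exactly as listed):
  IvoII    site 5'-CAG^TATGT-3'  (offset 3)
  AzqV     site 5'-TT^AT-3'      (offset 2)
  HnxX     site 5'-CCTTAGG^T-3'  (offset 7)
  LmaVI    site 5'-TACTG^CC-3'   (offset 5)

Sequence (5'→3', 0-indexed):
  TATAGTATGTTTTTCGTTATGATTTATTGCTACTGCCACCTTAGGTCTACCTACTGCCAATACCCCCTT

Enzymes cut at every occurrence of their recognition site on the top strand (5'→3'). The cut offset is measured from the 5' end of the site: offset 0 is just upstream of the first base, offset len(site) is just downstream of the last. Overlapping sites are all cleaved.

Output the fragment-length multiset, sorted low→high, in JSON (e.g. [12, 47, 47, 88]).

Scan for sites:
  IvoII (CAGTATGT, off=3): no sites
  AzqV (TTAT, off=2): starts [16, 23, 68] → cuts [1, 18, 25]
  HnxX (CCTTAGGT, off=7): starts [38] → cuts [45]
  LmaVI (TACTGCC, off=5): starts [30, 51] → cuts [35, 56]

Pooled cuts: [1, 18, 25, 35, 45, 56]

Fragment lengths:
  1→18: 17 bp
  18→25: 7 bp
  25→35: 10 bp
  35→45: 10 bp
  45→56: 11 bp
  56→1 (wrap): 69-56+1 = 14 bp

[7,10,10,11,14,17]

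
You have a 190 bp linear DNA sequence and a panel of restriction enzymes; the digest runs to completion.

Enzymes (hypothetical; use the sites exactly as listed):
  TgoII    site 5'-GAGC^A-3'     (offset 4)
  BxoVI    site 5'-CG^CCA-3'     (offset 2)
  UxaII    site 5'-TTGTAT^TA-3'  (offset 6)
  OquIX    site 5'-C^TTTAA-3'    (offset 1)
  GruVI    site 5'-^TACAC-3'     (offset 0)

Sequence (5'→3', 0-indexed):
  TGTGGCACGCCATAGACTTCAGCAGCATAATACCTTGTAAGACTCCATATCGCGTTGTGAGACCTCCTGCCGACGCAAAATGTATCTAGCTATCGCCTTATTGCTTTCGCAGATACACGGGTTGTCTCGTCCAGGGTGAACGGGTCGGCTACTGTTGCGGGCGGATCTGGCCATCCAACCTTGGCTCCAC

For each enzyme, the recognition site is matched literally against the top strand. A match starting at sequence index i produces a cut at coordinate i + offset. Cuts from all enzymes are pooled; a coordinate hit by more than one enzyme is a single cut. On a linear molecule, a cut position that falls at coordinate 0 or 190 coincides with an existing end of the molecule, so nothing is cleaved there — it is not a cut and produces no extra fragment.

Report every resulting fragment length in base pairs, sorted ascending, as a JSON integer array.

Per-enzyme occurrences:
  TgoII (GAGCA, off=4): no sites
  BxoVI CGCCA/2: at [7] ⇒ [9]
  UxaII (TTGTATTA, off=6): no sites
  OquIX (CTTTAA, off=1): no sites
  GruVI TACAC/0: at [113] ⇒ [113]

All cut coordinates (distinct, sorted): [9, 113]

Fragments:
  [0,9): 9 bp
  [9,113): 104 bp
  [113,190): 77 bp

[9,77,104]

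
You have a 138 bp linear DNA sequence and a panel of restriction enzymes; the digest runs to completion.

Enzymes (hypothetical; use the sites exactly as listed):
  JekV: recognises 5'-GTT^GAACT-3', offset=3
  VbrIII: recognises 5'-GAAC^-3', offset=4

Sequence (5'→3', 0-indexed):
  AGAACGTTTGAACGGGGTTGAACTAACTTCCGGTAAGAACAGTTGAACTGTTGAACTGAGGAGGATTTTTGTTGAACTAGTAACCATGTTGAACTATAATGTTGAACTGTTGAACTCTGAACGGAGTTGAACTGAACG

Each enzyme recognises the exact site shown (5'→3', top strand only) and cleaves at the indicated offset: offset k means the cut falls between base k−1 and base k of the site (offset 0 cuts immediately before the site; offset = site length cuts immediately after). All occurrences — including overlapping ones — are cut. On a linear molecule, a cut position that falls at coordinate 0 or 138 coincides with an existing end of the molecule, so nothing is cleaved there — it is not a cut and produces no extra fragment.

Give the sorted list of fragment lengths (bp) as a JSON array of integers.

[1,4,4,4,4,4,4,4,4,4,4,4,5,5,6,6,7,8,9,13,17,17]

Site scan:
  JekV GTTGAACT/3: at [16, 41, 49, 70, 87, 100, 108, 125] ⇒ [19, 44, 52, 73, 90, 103, 111, 128]
  VbrIII GAAC/4: at [1, 9, 19, 36, 44, 52, 73, 90, 103, 111, 118, 128, 133] ⇒ [5, 13, 23, 40, 48, 56, 77, 94, 107, 115, 122, 132, 137]

All cut coordinates (distinct, sorted): [5, 13, 19, 23, 40, 44, 48, 52, 56, 73, 77, 90, 94, 103, 107, 111, 115, 122, 128, 132, 137]

Fragment lengths:
  [0,5): 5 bp
  [5,13): 8 bp
  [13,19): 6 bp
  [19,23): 4 bp
  [23,40): 17 bp
  [40,44): 4 bp
  [44,48): 4 bp
  [48,52): 4 bp
  [52,56): 4 bp
  [56,73): 17 bp
  [73,77): 4 bp
  [77,90): 13 bp
  [90,94): 4 bp
  [94,103): 9 bp
  [103,107): 4 bp
  [107,111): 4 bp
  [111,115): 4 bp
  [115,122): 7 bp
  [122,128): 6 bp
  [128,132): 4 bp
  [132,137): 5 bp
  [137,138): 1 bp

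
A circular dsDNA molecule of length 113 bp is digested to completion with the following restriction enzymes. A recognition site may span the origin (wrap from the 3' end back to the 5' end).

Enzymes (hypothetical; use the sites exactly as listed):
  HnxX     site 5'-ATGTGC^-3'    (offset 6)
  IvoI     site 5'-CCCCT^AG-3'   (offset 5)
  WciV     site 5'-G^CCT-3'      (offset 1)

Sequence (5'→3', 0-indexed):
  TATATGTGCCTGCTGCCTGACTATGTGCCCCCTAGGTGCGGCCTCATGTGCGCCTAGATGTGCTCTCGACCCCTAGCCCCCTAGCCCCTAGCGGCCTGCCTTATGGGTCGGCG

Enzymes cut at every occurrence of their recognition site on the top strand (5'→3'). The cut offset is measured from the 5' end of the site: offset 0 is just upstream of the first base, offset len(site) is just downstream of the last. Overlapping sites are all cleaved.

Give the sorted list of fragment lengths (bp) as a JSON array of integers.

[1,1,4,5,5,6,7,8,8,10,11,11,13,23]

Scan for sites:
  HnxX ATGTGC/6: at [3, 22, 45, 57] ⇒ [9, 28, 51, 63]
  IvoI CCCCTAG/5: at [28, 69, 77, 84] ⇒ [33, 74, 82, 89]
  WciV GCCT/1: at [7, 14, 40, 51, 93, 97] ⇒ [8, 15, 41, 52, 94, 98]

All cut coordinates (distinct, sorted): [8, 9, 15, 28, 33, 41, 51, 52, 63, 74, 82, 89, 94, 98]

Fragments:
  8→9: 1 bp
  9→15: 6 bp
  15→28: 13 bp
  28→33: 5 bp
  33→41: 8 bp
  41→51: 10 bp
  51→52: 1 bp
  52→63: 11 bp
  63→74: 11 bp
  74→82: 8 bp
  82→89: 7 bp
  89→94: 5 bp
  94→98: 4 bp
  98→8 (wrap): 113-98+8 = 23 bp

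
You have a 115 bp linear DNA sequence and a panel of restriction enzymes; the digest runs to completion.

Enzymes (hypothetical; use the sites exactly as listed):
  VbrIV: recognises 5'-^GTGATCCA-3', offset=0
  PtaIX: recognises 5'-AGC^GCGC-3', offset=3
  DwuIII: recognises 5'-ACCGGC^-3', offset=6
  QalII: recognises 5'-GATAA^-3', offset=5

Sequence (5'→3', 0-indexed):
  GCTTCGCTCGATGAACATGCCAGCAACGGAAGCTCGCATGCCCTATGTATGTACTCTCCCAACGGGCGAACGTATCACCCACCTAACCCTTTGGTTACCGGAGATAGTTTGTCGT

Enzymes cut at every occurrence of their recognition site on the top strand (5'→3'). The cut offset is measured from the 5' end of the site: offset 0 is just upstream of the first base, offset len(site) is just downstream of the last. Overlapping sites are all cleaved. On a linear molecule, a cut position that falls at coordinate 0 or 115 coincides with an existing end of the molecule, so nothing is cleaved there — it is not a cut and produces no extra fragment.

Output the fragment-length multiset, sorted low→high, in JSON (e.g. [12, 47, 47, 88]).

[115]

Site scan:
  VbrIV (GTGATCCA, off=0): no sites
  PtaIX (AGCGCGC, off=3): no sites
  DwuIII (ACCGGC, off=6): no sites
  QalII (GATAA, off=5): no sites

All cut coordinates (distinct, sorted): ∅

Fragments:
  no cuts → one linear fragment of 115 bp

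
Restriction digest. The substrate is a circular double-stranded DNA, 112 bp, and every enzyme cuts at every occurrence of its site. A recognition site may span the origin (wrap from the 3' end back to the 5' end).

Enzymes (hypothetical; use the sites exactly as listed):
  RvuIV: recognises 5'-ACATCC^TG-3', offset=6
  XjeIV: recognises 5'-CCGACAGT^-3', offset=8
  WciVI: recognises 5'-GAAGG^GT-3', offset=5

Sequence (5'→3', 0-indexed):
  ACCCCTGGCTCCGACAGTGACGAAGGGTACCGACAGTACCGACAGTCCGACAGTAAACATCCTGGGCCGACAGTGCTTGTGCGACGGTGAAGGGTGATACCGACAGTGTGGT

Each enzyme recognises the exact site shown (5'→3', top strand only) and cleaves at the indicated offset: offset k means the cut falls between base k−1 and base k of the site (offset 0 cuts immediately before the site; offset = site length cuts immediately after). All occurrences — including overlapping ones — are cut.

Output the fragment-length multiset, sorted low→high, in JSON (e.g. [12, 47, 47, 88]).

Site scan:
  RvuIV (ACATCCTG, off=6): starts [56] → cuts [62]
  XjeIV (CCGACAGT, off=8): starts [10, 29, 38, 46, 66, 99] → cuts [18, 37, 46, 54, 74, 107]
  WciVI (GAAGGGT, off=5): starts [21, 88] → cuts [26, 93]

Pooled cuts: [18, 26, 37, 46, 54, 62, 74, 93, 107]

Fragments:
  18→26: 8 bp
  26→37: 11 bp
  37→46: 9 bp
  46→54: 8 bp
  54→62: 8 bp
  62→74: 12 bp
  74→93: 19 bp
  93→107: 14 bp
  107→18 (wrap): 112-107+18 = 23 bp

[8,8,8,9,11,12,14,19,23]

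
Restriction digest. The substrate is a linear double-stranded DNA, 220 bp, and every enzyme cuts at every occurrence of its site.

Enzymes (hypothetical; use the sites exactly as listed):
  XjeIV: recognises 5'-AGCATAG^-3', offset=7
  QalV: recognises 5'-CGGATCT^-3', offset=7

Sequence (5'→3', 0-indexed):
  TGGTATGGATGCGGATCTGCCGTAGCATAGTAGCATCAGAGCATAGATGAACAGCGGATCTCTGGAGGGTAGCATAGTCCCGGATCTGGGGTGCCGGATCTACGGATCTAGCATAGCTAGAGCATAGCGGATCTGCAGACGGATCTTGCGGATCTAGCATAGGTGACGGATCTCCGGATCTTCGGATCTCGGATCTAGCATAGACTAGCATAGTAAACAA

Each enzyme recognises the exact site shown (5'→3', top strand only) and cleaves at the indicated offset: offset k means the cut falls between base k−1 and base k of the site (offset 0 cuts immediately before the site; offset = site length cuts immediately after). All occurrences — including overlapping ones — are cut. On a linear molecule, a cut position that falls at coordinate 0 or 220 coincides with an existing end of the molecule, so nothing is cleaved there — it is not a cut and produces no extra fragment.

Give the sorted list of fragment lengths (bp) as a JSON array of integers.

[7,7,7,7,7,7,8,8,8,9,10,10,11,11,12,12,14,15,16,16,18]

Scan for sites:
  XjeIV AGCATAG/7: at [23, 39, 70, 109, 120, 155, 196, 206] ⇒ [30, 46, 77, 116, 127, 162, 203, 213]
  QalV CGGATCT/7: at [11, 54, 80, 94, 102, 127, 139, 148, 166, 174, 182, 189] ⇒ [18, 61, 87, 101, 109, 134, 146, 155, 173, 181, 189, 196]

All cut coordinates (distinct, sorted): [18, 30, 46, 61, 77, 87, 101, 109, 116, 127, 134, 146, 155, 162, 173, 181, 189, 196, 203, 213]

Fragments:
  [0,18): 18 bp
  [18,30): 12 bp
  [30,46): 16 bp
  [46,61): 15 bp
  [61,77): 16 bp
  [77,87): 10 bp
  [87,101): 14 bp
  [101,109): 8 bp
  [109,116): 7 bp
  [116,127): 11 bp
  [127,134): 7 bp
  [134,146): 12 bp
  [146,155): 9 bp
  [155,162): 7 bp
  [162,173): 11 bp
  [173,181): 8 bp
  [181,189): 8 bp
  [189,196): 7 bp
  [196,203): 7 bp
  [203,213): 10 bp
  [213,220): 7 bp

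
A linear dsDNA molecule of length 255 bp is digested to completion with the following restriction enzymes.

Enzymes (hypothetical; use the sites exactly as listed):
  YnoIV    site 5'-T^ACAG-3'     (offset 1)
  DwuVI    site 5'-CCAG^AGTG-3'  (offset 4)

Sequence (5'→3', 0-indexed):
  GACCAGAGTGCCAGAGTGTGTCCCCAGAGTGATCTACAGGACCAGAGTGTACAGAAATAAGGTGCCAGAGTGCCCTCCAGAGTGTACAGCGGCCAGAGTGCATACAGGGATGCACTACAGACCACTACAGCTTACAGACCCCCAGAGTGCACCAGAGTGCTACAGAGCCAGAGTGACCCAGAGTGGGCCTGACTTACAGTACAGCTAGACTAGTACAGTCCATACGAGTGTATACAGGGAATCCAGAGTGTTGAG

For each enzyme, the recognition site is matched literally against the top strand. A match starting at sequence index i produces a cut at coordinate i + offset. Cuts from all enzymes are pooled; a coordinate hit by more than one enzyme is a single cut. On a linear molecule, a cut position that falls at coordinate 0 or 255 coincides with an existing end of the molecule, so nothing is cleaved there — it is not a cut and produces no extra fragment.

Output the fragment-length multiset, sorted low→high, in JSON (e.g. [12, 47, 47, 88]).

[5,5,5,6,6,7,7,8,8,9,10,10,10,10,10,11,12,12,13,13,13,14,14,18,19]

Site scan:
  YnoIV TACAG/1: at [34, 49, 84, 102, 115, 125, 132, 160, 194, 199, 213, 232] ⇒ [35, 50, 85, 103, 116, 126, 133, 161, 195, 200, 214, 233]
  DwuVI CCAGAGTG/4: at [2, 10, 23, 41, 64, 76, 92, 141, 151, 167, 177, 242] ⇒ [6, 14, 27, 45, 68, 80, 96, 145, 155, 171, 181, 246]

All cut coordinates (distinct, sorted): [6, 14, 27, 35, 45, 50, 68, 80, 85, 96, 103, 116, 126, 133, 145, 155, 161, 171, 181, 195, 200, 214, 233, 246]

Fragment lengths:
  [0,6): 6 bp
  [6,14): 8 bp
  [14,27): 13 bp
  [27,35): 8 bp
  [35,45): 10 bp
  [45,50): 5 bp
  [50,68): 18 bp
  [68,80): 12 bp
  [80,85): 5 bp
  [85,96): 11 bp
  [96,103): 7 bp
  [103,116): 13 bp
  [116,126): 10 bp
  [126,133): 7 bp
  [133,145): 12 bp
  [145,155): 10 bp
  [155,161): 6 bp
  [161,171): 10 bp
  [171,181): 10 bp
  [181,195): 14 bp
  [195,200): 5 bp
  [200,214): 14 bp
  [214,233): 19 bp
  [233,246): 13 bp
  [246,255): 9 bp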